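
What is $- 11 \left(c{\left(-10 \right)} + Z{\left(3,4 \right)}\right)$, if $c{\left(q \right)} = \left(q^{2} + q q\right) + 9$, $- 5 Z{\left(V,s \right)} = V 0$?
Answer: $-2299$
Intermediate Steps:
$Z{\left(V,s \right)} = 0$ ($Z{\left(V,s \right)} = - \frac{V 0}{5} = \left(- \frac{1}{5}\right) 0 = 0$)
$c{\left(q \right)} = 9 + 2 q^{2}$ ($c{\left(q \right)} = \left(q^{2} + q^{2}\right) + 9 = 2 q^{2} + 9 = 9 + 2 q^{2}$)
$- 11 \left(c{\left(-10 \right)} + Z{\left(3,4 \right)}\right) = - 11 \left(\left(9 + 2 \left(-10\right)^{2}\right) + 0\right) = - 11 \left(\left(9 + 2 \cdot 100\right) + 0\right) = - 11 \left(\left(9 + 200\right) + 0\right) = - 11 \left(209 + 0\right) = \left(-11\right) 209 = -2299$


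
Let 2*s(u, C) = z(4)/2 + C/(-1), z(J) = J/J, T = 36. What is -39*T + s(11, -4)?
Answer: -5607/4 ≈ -1401.8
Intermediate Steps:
z(J) = 1
s(u, C) = 1/4 - C/2 (s(u, C) = (1/2 + C/(-1))/2 = (1*(1/2) + C*(-1))/2 = (1/2 - C)/2 = 1/4 - C/2)
-39*T + s(11, -4) = -39*36 + (1/4 - 1/2*(-4)) = -1404 + (1/4 + 2) = -1404 + 9/4 = -5607/4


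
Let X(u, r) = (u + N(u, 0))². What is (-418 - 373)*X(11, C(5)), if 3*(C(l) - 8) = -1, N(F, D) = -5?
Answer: -28476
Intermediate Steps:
C(l) = 23/3 (C(l) = 8 + (⅓)*(-1) = 8 - ⅓ = 23/3)
X(u, r) = (-5 + u)² (X(u, r) = (u - 5)² = (-5 + u)²)
(-418 - 373)*X(11, C(5)) = (-418 - 373)*(-5 + 11)² = -791*6² = -791*36 = -28476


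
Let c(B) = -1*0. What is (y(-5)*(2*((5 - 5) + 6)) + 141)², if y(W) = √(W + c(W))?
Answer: 19161 + 3384*I*√5 ≈ 19161.0 + 7566.9*I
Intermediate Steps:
c(B) = 0
y(W) = √W (y(W) = √(W + 0) = √W)
(y(-5)*(2*((5 - 5) + 6)) + 141)² = (√(-5)*(2*((5 - 5) + 6)) + 141)² = ((I*√5)*(2*(0 + 6)) + 141)² = ((I*√5)*(2*6) + 141)² = ((I*√5)*12 + 141)² = (12*I*√5 + 141)² = (141 + 12*I*√5)²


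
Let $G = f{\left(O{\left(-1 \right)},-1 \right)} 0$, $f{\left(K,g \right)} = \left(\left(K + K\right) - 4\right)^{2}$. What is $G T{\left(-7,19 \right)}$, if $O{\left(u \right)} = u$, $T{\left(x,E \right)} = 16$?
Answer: $0$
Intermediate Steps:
$f{\left(K,g \right)} = \left(-4 + 2 K\right)^{2}$ ($f{\left(K,g \right)} = \left(2 K - 4\right)^{2} = \left(-4 + 2 K\right)^{2}$)
$G = 0$ ($G = 4 \left(-2 - 1\right)^{2} \cdot 0 = 4 \left(-3\right)^{2} \cdot 0 = 4 \cdot 9 \cdot 0 = 36 \cdot 0 = 0$)
$G T{\left(-7,19 \right)} = 0 \cdot 16 = 0$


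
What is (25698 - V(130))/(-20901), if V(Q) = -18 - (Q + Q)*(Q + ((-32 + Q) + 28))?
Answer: -92276/20901 ≈ -4.4149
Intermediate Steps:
V(Q) = -18 - 2*Q*(-4 + 2*Q) (V(Q) = -18 - 2*Q*(Q + (-4 + Q)) = -18 - 2*Q*(-4 + 2*Q))
(25698 - V(130))/(-20901) = (25698 - (-18 - 4*130² + 8*130))/(-20901) = (25698 - (-18 - 4*16900 + 1040))*(-1/20901) = (25698 - (-18 - 67600 + 1040))*(-1/20901) = (25698 - 1*(-66578))*(-1/20901) = (25698 + 66578)*(-1/20901) = 92276*(-1/20901) = -92276/20901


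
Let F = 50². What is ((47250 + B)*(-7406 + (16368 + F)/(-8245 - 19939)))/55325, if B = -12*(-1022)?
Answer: -119456942577/14993075 ≈ -7967.5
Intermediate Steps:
B = 12264
F = 2500
((47250 + B)*(-7406 + (16368 + F)/(-8245 - 19939)))/55325 = ((47250 + 12264)*(-7406 + (16368 + 2500)/(-8245 - 19939)))/55325 = (59514*(-7406 + 18868/(-28184)))*(1/55325) = (59514*(-7406 + 18868*(-1/28184)))*(1/55325) = (59514*(-7406 - 4717/7046))*(1/55325) = (59514*(-52187393/7046))*(1/55325) = -119456942577/271*1/55325 = -119456942577/14993075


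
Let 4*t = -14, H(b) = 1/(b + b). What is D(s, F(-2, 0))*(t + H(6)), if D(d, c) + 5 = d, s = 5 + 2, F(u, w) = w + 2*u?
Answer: -41/6 ≈ -6.8333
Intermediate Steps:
s = 7
D(d, c) = -5 + d
H(b) = 1/(2*b)
t = -7/2 (t = (¼)*(-14) = -7/2 ≈ -3.5000)
D(s, F(-2, 0))*(t + H(6)) = (-5 + 7)*(-7/2 + (½)/6) = 2*(-7/2 + (½)*(⅙)) = 2*(-7/2 + 1/12) = 2*(-41/12) = -41/6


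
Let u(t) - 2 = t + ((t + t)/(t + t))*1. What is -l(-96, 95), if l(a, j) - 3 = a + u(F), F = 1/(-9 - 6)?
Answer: 1351/15 ≈ 90.067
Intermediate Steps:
F = -1/15 (F = 1/(-15) = -1/15 ≈ -0.066667)
u(t) = 3 + t (u(t) = 2 + (t + ((t + t)/(t + t))*1) = 2 + (t + ((2*t)/((2*t)))*1) = 2 + (t + ((2*t)*(1/(2*t)))*1) = 2 + (t + 1*1) = 2 + (t + 1) = 2 + (1 + t) = 3 + t)
l(a, j) = 89/15 + a (l(a, j) = 3 + (a + (3 - 1/15)) = 3 + (a + 44/15) = 3 + (44/15 + a) = 89/15 + a)
-l(-96, 95) = -(89/15 - 96) = -1*(-1351/15) = 1351/15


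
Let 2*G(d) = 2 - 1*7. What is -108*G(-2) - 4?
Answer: 266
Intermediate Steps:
G(d) = -5/2 (G(d) = (2 - 1*7)/2 = (2 - 7)/2 = (½)*(-5) = -5/2)
-108*G(-2) - 4 = -108*(-5/2) - 4 = 270 - 4 = 266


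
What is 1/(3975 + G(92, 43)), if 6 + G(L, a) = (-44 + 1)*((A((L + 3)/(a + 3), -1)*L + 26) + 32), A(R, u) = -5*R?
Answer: 1/42325 ≈ 2.3627e-5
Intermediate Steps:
G(L, a) = -2500 + 215*L*(3 + L)/(3 + a) (G(L, a) = -6 + (-44 + 1)*(((-5*(L + 3)/(a + 3))*L + 26) + 32) = -6 - 43*(((-5*(3 + L)/(3 + a))*L + 26) + 32) = -6 - 43*((-5*L*(3 + L)/(3 + a) + 26) + 32) = -6 - 43*((26 - 5*L*(3 + L)/(3 + a)) + 32) = -6 - 43*(58 - 5*L*(3 + L)/(3 + a)) = -6 + (-2494 + 215*L*(3 + L)/(3 + a)) = -2500 + 215*L*(3 + L)/(3 + a))
1/(3975 + G(92, 43)) = 1/(3975 + 5*(-1500 - 500*43 + 43*92² + 129*92)/(3 + 43)) = 1/(3975 + 5*(-1500 - 21500 + 43*8464 + 11868)/46) = 1/(3975 + 5*(1/46)*(-1500 - 21500 + 363952 + 11868)) = 1/(3975 + 5*(1/46)*352820) = 1/(3975 + 38350) = 1/42325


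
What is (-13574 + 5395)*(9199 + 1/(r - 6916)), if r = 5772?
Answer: -86072974245/1144 ≈ -7.5239e+7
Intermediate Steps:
(-13574 + 5395)*(9199 + 1/(r - 6916)) = (-13574 + 5395)*(9199 + 1/(5772 - 6916)) = -8179*(9199 + 1/(-1144)) = -8179*(9199 - 1/1144) = -8179*10523655/1144 = -86072974245/1144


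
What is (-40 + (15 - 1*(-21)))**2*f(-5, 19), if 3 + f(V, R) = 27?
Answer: 384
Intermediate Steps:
f(V, R) = 24 (f(V, R) = -3 + 27 = 24)
(-40 + (15 - 1*(-21)))**2*f(-5, 19) = (-40 + (15 - 1*(-21)))**2*24 = (-40 + (15 + 21))**2*24 = (-40 + 36)**2*24 = (-4)**2*24 = 16*24 = 384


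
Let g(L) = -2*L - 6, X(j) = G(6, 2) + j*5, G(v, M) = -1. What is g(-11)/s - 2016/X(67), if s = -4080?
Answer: -257207/42585 ≈ -6.0398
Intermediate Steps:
X(j) = -1 + 5*j (X(j) = -1 + j*5 = -1 + 5*j)
g(L) = -6 - 2*L
g(-11)/s - 2016/X(67) = (-6 - 2*(-11))/(-4080) - 2016/(-1 + 5*67) = (-6 + 22)*(-1/4080) - 2016/(-1 + 335) = 16*(-1/4080) - 2016/334 = -1/255 - 2016*1/334 = -1/255 - 1008/167 = -257207/42585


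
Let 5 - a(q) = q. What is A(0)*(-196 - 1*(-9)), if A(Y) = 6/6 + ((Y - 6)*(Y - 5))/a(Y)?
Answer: -1309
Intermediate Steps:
a(q) = 5 - q
A(Y) = 1 + (-6 + Y)*(-5 + Y)/(5 - Y) (A(Y) = 6/6 + ((Y - 6)*(Y - 5))/(5 - Y) = 6*(⅙) + ((-6 + Y)*(-5 + Y))/(5 - Y) = 1 + (-6 + Y)*(-5 + Y)/(5 - Y))
A(0)*(-196 - 1*(-9)) = (7 - 1*0)*(-196 - 1*(-9)) = (7 + 0)*(-196 + 9) = 7*(-187) = -1309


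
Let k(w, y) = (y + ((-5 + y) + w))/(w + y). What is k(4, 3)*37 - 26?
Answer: 3/7 ≈ 0.42857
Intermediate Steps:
k(w, y) = (-5 + w + 2*y)/(w + y) (k(w, y) = (y + (-5 + w + y))/(w + y) = (-5 + w + 2*y)/(w + y))
k(4, 3)*37 - 26 = ((-5 + 4 + 2*3)/(4 + 3))*37 - 26 = ((-5 + 4 + 6)/7)*37 - 26 = ((1/7)*5)*37 - 26 = (5/7)*37 - 26 = 185/7 - 26 = 3/7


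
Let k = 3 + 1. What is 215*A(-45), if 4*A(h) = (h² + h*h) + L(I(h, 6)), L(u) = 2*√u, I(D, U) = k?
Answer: 435805/2 ≈ 2.1790e+5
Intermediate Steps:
k = 4
I(D, U) = 4
A(h) = 1 + h²/2 (A(h) = ((h² + h*h) + 2*√4)/4 = ((h² + h²) + 2*2)/4 = (2*h² + 4)/4 = (4 + 2*h²)/4 = 1 + h²/2)
215*A(-45) = 215*(1 + (½)*(-45)²) = 215*(1 + (½)*2025) = 215*(1 + 2025/2) = 215*(2027/2) = 435805/2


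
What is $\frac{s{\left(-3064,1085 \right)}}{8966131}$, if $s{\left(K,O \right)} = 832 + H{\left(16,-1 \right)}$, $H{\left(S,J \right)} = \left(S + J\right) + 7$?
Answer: $\frac{854}{8966131} \approx 9.5247 \cdot 10^{-5}$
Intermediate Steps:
$H{\left(S,J \right)} = 7 + J + S$ ($H{\left(S,J \right)} = \left(J + S\right) + 7 = 7 + J + S$)
$s{\left(K,O \right)} = 854$ ($s{\left(K,O \right)} = 832 + \left(7 - 1 + 16\right) = 832 + 22 = 854$)
$\frac{s{\left(-3064,1085 \right)}}{8966131} = \frac{854}{8966131}$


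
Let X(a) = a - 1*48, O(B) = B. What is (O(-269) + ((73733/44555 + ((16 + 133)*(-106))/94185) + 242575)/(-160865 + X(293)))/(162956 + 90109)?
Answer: -1302367359167254/1218377472738937875 ≈ -0.0010689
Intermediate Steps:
X(a) = -48 + a (X(a) = a - 48 = -48 + a)
(O(-269) + ((73733/44555 + ((16 + 133)*(-106))/94185) + 242575)/(-160865 + X(293)))/(162956 + 90109) = (-269 + ((73733/44555 + ((16 + 133)*(-106))/94185) + 242575)/(-160865 + (-48 + 293)))/(162956 + 90109) = (-269 + ((73733*(1/44555) + (149*(-106))*(1/94185)) + 242575)/(-160865 + 245))/253065 = (-269 + ((73733/44555 - 15794*1/94185) + 242575)/(-160620))*(1/253065) = (-269 + ((73733/44555 - 15794/94185) + 242575)*(-1/160620))*(1/253065) = (-269 + (178309741/119897505 + 242575)*(-1/160620))*(1/253065) = (-269 + (29084315585116/119897505)*(-1/160620))*(1/253065) = (-269 - 7271078896279/4814484313275)*(1/253065) = -1302367359167254/4814484313275*1/253065 = -1302367359167254/1218377472738937875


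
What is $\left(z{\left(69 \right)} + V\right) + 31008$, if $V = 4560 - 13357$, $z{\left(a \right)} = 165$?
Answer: $22376$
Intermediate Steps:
$V = -8797$
$\left(z{\left(69 \right)} + V\right) + 31008 = \left(165 - 8797\right) + 31008 = -8632 + 31008 = 22376$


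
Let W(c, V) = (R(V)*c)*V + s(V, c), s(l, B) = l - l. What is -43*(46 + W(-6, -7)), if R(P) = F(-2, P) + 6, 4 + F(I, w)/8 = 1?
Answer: 30530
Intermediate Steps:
F(I, w) = -24 (F(I, w) = -32 + 8*1 = -32 + 8 = -24)
R(P) = -18 (R(P) = -24 + 6 = -18)
s(l, B) = 0
W(c, V) = -18*V*c (W(c, V) = (-18*c)*V + 0 = -18*V*c + 0 = -18*V*c)
-43*(46 + W(-6, -7)) = -43*(46 - 18*(-7)*(-6)) = -43*(46 - 756) = -43*(-710) = 30530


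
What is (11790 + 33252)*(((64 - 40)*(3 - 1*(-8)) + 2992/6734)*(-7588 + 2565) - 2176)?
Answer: -201775792547808/3367 ≈ -5.9927e+10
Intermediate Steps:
(11790 + 33252)*(((64 - 40)*(3 - 1*(-8)) + 2992/6734)*(-7588 + 2565) - 2176) = 45042*((24*(3 + 8) + 2992*(1/6734))*(-5023) - 2176) = 45042*((24*11 + 1496/3367)*(-5023) - 2176) = 45042*((264 + 1496/3367)*(-5023) - 2176) = 45042*((890384/3367)*(-5023) - 2176) = 45042*(-4472398832/3367 - 2176) = 45042*(-4479725424/3367) = -201775792547808/3367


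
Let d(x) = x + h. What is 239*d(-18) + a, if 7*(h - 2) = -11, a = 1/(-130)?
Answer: -3821617/910 ≈ -4199.6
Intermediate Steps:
a = -1/130 ≈ -0.0076923
h = 3/7 (h = 2 + (⅐)*(-11) = 2 - 11/7 = 3/7 ≈ 0.42857)
d(x) = 3/7 + x (d(x) = x + 3/7 = 3/7 + x)
239*d(-18) + a = 239*(3/7 - 18) - 1/130 = 239*(-123/7) - 1/130 = -29397/7 - 1/130 = -3821617/910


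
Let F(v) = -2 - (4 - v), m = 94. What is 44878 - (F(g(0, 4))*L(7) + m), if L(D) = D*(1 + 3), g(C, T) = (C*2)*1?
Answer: 44952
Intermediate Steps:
g(C, T) = 2*C (g(C, T) = (2*C)*1 = 2*C)
L(D) = 4*D (L(D) = D*4 = 4*D)
F(v) = -6 + v (F(v) = -2 + (-4 + v) = -6 + v)
44878 - (F(g(0, 4))*L(7) + m) = 44878 - ((-6 + 2*0)*(4*7) + 94) = 44878 - ((-6 + 0)*28 + 94) = 44878 - (-6*28 + 94) = 44878 - (-168 + 94) = 44878 - 1*(-74) = 44878 + 74 = 44952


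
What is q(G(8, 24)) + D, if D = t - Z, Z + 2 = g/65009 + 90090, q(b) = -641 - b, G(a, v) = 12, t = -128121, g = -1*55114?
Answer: -14227944644/65009 ≈ -2.1886e+5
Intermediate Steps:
g = -55114
Z = 5856475678/65009 (Z = -2 + (-55114/65009 + 90090) = -2 + 5856605696/65009 = 5856475678/65009 ≈ 90087.)
D = -14185493767/65009 (D = -128121 - 1*5856475678/65009 = -128121 - 5856475678/65009 = -14185493767/65009 ≈ -2.1821e+5)
q(G(8, 24)) + D = (-641 - 1*12) - 14185493767/65009 = (-641 - 12) - 14185493767/65009 = -653 - 14185493767/65009 = -14227944644/65009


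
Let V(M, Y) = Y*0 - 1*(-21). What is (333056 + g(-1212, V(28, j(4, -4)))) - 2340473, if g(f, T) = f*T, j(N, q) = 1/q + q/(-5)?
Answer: -2032869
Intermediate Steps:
j(N, q) = 1/q - q/5 (j(N, q) = 1/q + q*(-⅕) = 1/q - q/5)
V(M, Y) = 21 (V(M, Y) = 0 + 21 = 21)
g(f, T) = T*f
(333056 + g(-1212, V(28, j(4, -4)))) - 2340473 = (333056 + 21*(-1212)) - 2340473 = (333056 - 25452) - 2340473 = 307604 - 2340473 = -2032869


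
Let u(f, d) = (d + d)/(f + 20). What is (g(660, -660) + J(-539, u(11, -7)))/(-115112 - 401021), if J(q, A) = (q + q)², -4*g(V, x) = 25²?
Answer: -4647711/2064532 ≈ -2.2512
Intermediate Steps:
g(V, x) = -625/4 (g(V, x) = -¼*25² = -¼*625 = -625/4)
u(f, d) = 2*d/(20 + f) (u(f, d) = (2*d)/(20 + f) = 2*d/(20 + f))
J(q, A) = 4*q² (J(q, A) = (2*q)² = 4*q²)
(g(660, -660) + J(-539, u(11, -7)))/(-115112 - 401021) = (-625/4 + 4*(-539)²)/(-115112 - 401021) = (-625/4 + 4*290521)/(-516133) = (-625/4 + 1162084)*(-1/516133) = (4647711/4)*(-1/516133) = -4647711/2064532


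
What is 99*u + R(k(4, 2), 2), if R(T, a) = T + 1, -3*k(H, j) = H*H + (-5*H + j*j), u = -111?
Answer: -10988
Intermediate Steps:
k(H, j) = -H²/3 - j²/3 + 5*H/3 (k(H, j) = -(H*H + (-5*H + j*j))/3 = -(H² + (-5*H + j²))/3 = -(H² + (j² - 5*H))/3 = -(H² + j² - 5*H)/3 = -H²/3 - j²/3 + 5*H/3)
R(T, a) = 1 + T
99*u + R(k(4, 2), 2) = 99*(-111) + (1 + (-⅓*4² - ⅓*2² + (5/3)*4)) = -10989 + (1 + (-⅓*16 - ⅓*4 + 20/3)) = -10989 + (1 + (-16/3 - 4/3 + 20/3)) = -10989 + (1 + 0) = -10989 + 1 = -10988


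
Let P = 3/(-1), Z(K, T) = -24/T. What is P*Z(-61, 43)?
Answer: 72/43 ≈ 1.6744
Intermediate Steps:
P = -3 (P = 3*(-1) = -3)
P*Z(-61, 43) = -(-72)/43 = -3*(-24/43) = 72/43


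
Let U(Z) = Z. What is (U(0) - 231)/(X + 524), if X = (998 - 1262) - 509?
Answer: 77/83 ≈ 0.92771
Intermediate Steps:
X = -773 (X = -264 - 509 = -773)
(U(0) - 231)/(X + 524) = (0 - 231)/(-773 + 524) = -231/(-249) = -231*(-1/249) = 77/83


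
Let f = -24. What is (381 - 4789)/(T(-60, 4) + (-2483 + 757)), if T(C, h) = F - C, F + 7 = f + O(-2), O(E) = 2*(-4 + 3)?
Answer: 4408/1699 ≈ 2.5945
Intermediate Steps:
O(E) = -2 (O(E) = 2*(-1) = -2)
F = -33 (F = -7 + (-24 - 2) = -7 - 26 = -33)
T(C, h) = -33 - C
(381 - 4789)/(T(-60, 4) + (-2483 + 757)) = (381 - 4789)/((-33 - 1*(-60)) + (-2483 + 757)) = -4408/((-33 + 60) - 1726) = -4408/(27 - 1726) = -4408/(-1699) = -4408*(-1/1699) = 4408/1699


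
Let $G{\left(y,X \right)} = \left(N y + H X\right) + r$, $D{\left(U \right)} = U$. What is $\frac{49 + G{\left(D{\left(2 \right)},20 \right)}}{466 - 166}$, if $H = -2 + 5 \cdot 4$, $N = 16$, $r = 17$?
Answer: $\frac{229}{150} \approx 1.5267$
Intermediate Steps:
$H = 18$ ($H = -2 + 20 = 18$)
$G{\left(y,X \right)} = 17 + 16 y + 18 X$ ($G{\left(y,X \right)} = \left(16 y + 18 X\right) + 17 = 17 + 16 y + 18 X$)
$\frac{49 + G{\left(D{\left(2 \right)},20 \right)}}{466 - 166} = \frac{49 + \left(17 + 16 \cdot 2 + 18 \cdot 20\right)}{466 - 166} = \frac{49 + \left(17 + 32 + 360\right)}{300} = \left(49 + 409\right) \frac{1}{300} = 458 \cdot \frac{1}{300} = \frac{229}{150}$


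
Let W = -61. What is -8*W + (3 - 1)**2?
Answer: 492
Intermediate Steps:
-8*W + (3 - 1)**2 = -8*(-61) + (3 - 1)**2 = 488 + 2**2 = 488 + 4 = 492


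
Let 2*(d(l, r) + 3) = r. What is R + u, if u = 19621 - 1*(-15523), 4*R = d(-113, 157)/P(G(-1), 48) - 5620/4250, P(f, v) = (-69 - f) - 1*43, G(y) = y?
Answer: 13263156661/377400 ≈ 35144.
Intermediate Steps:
d(l, r) = -3 + r/2
P(f, v) = -112 - f (P(f, v) = (-69 - f) - 43 = -112 - f)
R = -188939/377400 (R = ((-3 + (½)*157)/(-112 - 1*(-1)) - 5620/4250)/4 = ((-3 + 157/2)/(-112 + 1) - 5620*1/4250)/4 = ((151/2)/(-111) - 562/425)/4 = ((151/2)*(-1/111) - 562/425)/4 = (-151/222 - 562/425)/4 = (¼)*(-188939/94350) = -188939/377400 ≈ -0.50063)
u = 35144 (u = 19621 + 15523 = 35144)
R + u = -188939/377400 + 35144 = 13263156661/377400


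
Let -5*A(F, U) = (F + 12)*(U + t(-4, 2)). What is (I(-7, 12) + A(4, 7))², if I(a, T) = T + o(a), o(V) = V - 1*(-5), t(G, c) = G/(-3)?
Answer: 2500/9 ≈ 277.78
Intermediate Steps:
t(G, c) = -G/3 (t(G, c) = G*(-⅓) = -G/3)
o(V) = 5 + V (o(V) = V + 5 = 5 + V)
I(a, T) = 5 + T + a (I(a, T) = T + (5 + a) = 5 + T + a)
A(F, U) = -(12 + F)*(4/3 + U)/5 (A(F, U) = -(F + 12)*(U - ⅓*(-4))/5 = -(12 + F)*(U + 4/3)/5 = -(12 + F)*(4/3 + U)/5)
(I(-7, 12) + A(4, 7))² = ((5 + 12 - 7) + (-16/5 - 12/5*7 - 4/15*4 - ⅕*4*7))² = (10 + (-16/5 - 84/5 - 16/15 - 28/5))² = (10 - 80/3)² = (-50/3)² = 2500/9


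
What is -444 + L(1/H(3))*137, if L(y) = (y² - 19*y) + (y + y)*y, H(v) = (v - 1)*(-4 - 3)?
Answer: -50171/196 ≈ -255.97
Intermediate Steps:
H(v) = 7 - 7*v (H(v) = (-1 + v)*(-7) = 7 - 7*v)
L(y) = -19*y + 3*y² (L(y) = (y² - 19*y) + (2*y)*y = (y² - 19*y) + 2*y² = -19*y + 3*y²)
-444 + L(1/H(3))*137 = -444 + ((-19 + 3/(7 - 7*3))/(7 - 7*3))*137 = -444 + ((-19 + 3/(7 - 21))/(7 - 21))*137 = -444 + ((-19 + 3/(-14))/(-14))*137 = -444 - (-19 + 3*(-1/14))/14*137 = -444 - (-19 - 3/14)/14*137 = -444 - 1/14*(-269/14)*137 = -444 + (269/196)*137 = -444 + 36853/196 = -50171/196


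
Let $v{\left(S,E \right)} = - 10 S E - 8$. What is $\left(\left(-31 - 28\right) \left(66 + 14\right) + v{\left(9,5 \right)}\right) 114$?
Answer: $-590292$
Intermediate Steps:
$v{\left(S,E \right)} = -8 - 10 E S$ ($v{\left(S,E \right)} = - 10 E S - 8 = -8 - 10 E S$)
$\left(\left(-31 - 28\right) \left(66 + 14\right) + v{\left(9,5 \right)}\right) 114 = \left(\left(-31 - 28\right) \left(66 + 14\right) - \left(8 + 50 \cdot 9\right)\right) 114 = \left(\left(-59\right) 80 - 458\right) 114 = \left(-4720 - 458\right) 114 = \left(-5178\right) 114 = -590292$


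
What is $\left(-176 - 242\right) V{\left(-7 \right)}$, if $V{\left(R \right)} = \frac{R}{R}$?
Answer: $-418$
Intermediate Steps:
$V{\left(R \right)} = 1$
$\left(-176 - 242\right) V{\left(-7 \right)} = \left(-176 - 242\right) 1 = \left(-418\right) 1 = -418$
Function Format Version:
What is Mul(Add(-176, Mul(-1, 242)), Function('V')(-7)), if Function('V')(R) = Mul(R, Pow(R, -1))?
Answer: -418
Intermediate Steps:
Function('V')(R) = 1
Mul(Add(-176, Mul(-1, 242)), Function('V')(-7)) = Mul(Add(-176, Mul(-1, 242)), 1) = Mul(Add(-176, -242), 1) = Mul(-418, 1) = -418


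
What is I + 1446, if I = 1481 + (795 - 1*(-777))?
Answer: 4499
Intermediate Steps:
I = 3053 (I = 1481 + (795 + 777) = 1481 + 1572 = 3053)
I + 1446 = 3053 + 1446 = 4499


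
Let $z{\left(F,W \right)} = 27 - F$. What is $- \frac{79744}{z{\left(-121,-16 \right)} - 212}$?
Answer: $1246$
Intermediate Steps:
$- \frac{79744}{z{\left(-121,-16 \right)} - 212} = - \frac{79744}{\left(27 - -121\right) - 212} = - \frac{79744}{\left(27 + 121\right) - 212} = - \frac{79744}{148 - 212} = - \frac{79744}{-64} = \left(-79744\right) \left(- \frac{1}{64}\right) = 1246$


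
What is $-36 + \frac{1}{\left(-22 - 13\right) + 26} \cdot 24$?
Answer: $- \frac{116}{3} \approx -38.667$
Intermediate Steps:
$-36 + \frac{1}{\left(-22 - 13\right) + 26} \cdot 24 = -36 + \frac{1}{-35 + 26} \cdot 24 = -36 + \frac{1}{-9} \cdot 24 = -36 - \frac{8}{3} = - \frac{116}{3}$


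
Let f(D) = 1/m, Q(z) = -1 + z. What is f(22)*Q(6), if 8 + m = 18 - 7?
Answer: 5/3 ≈ 1.6667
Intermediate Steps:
m = 3 (m = -8 + (18 - 7) = -8 + 11 = 3)
f(D) = ⅓ (f(D) = 1/3 = 1*(⅓) = ⅓)
f(22)*Q(6) = (-1 + 6)/3 = (⅓)*5 = 5/3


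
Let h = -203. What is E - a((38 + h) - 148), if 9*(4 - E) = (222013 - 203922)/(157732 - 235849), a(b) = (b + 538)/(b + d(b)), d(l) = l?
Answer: 1929956603/440111178 ≈ 4.3852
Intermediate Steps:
a(b) = (538 + b)/(2*b) (a(b) = (b + 538)/(b + b) = (538 + b)/((2*b)) = (538 + b)*(1/(2*b)) = (538 + b)/(2*b))
E = 2830303/703053 (E = 4 - (222013 - 203922)/(9*(157732 - 235849)) = 4 - 18091/(9*(-78117)) = 4 - 18091*(-1)/(9*78117) = 4 - 1/9*(-18091/78117) = 4 + 18091/703053 = 2830303/703053 ≈ 4.0257)
E - a((38 + h) - 148) = 2830303/703053 - (538 + ((38 - 203) - 148))/(2*((38 - 203) - 148)) = 2830303/703053 - (538 + (-165 - 148))/(2*(-165 - 148)) = 2830303/703053 - (538 - 313)/(2*(-313)) = 2830303/703053 - (-1)*225/(2*313) = 2830303/703053 - 1*(-225/626) = 2830303/703053 + 225/626 = 1929956603/440111178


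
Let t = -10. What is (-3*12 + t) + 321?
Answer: 275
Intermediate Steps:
(-3*12 + t) + 321 = (-3*12 - 10) + 321 = (-36 - 10) + 321 = -46 + 321 = 275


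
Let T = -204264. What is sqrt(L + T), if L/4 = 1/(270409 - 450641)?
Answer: I*sqrt(414701545269154)/45058 ≈ 451.96*I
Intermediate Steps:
L = -1/45058 (L = 4/(270409 - 450641) = 4/(-180232) = 4*(-1/180232) = -1/45058 ≈ -2.2194e-5)
sqrt(L + T) = sqrt(-1/45058 - 204264) = sqrt(-9203727313/45058) = I*sqrt(414701545269154)/45058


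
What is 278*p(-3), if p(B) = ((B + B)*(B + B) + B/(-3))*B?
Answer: -30858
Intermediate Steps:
p(B) = B*(4*B**2 - B/3) (p(B) = ((2*B)*(2*B) + B*(-1/3))*B = (4*B**2 - B/3)*B = B*(4*B**2 - B/3))
278*p(-3) = 278*((1/3)*(-3)**2*(-1 + 12*(-3))) = 278*((1/3)*9*(-1 - 36)) = 278*((1/3)*9*(-37)) = 278*(-111) = -30858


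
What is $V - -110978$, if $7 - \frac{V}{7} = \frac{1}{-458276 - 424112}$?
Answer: $\frac{97968892483}{882388} \approx 1.1103 \cdot 10^{5}$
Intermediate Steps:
$V = \frac{43237019}{882388}$ ($V = 49 - \frac{7}{-458276 - 424112} = 49 - \frac{7}{-882388} = 49 - - \frac{7}{882388} = 49 + \frac{7}{882388} = \frac{43237019}{882388} \approx 49.0$)
$V - -110978 = \frac{43237019}{882388} - -110978 = \frac{43237019}{882388} + 110978 = \frac{97968892483}{882388}$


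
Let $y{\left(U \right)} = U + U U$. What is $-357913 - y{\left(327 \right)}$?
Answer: $-465169$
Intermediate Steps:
$y{\left(U \right)} = U + U^{2}$
$-357913 - y{\left(327 \right)} = -357913 - 327 \left(1 + 327\right) = -357913 - 327 \cdot 328 = -357913 - 107256 = -465169$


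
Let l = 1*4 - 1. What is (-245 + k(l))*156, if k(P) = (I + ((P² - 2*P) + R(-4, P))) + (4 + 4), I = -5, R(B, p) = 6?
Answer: -36348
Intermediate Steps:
l = 3 (l = 4 - 1 = 3)
k(P) = 9 + P² - 2*P (k(P) = (-5 + ((P² - 2*P) + 6)) + (4 + 4) = (-5 + (6 + P² - 2*P)) + 8 = (1 + P² - 2*P) + 8 = 9 + P² - 2*P)
(-245 + k(l))*156 = (-245 + (9 + 3² - 2*3))*156 = (-245 + (9 + 9 - 6))*156 = (-245 + 12)*156 = -233*156 = -36348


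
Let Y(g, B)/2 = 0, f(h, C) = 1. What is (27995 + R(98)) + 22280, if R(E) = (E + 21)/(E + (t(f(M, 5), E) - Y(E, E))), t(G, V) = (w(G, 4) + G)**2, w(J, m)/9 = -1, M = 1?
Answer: 8144669/162 ≈ 50276.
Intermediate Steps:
Y(g, B) = 0 (Y(g, B) = 2*0 = 0)
w(J, m) = -9 (w(J, m) = 9*(-1) = -9)
t(G, V) = (-9 + G)**2
R(E) = (21 + E)/(64 + E) (R(E) = (E + 21)/(E + ((-9 + 1)**2 - 1*0)) = (21 + E)/(E + ((-8)**2 + 0)) = (21 + E)/(E + (64 + 0)) = (21 + E)/(E + 64) = (21 + E)/(64 + E))
(27995 + R(98)) + 22280 = (27995 + (21 + 98)/(64 + 98)) + 22280 = (27995 + 119/162) + 22280 = 4535309/162 + 22280 = 8144669/162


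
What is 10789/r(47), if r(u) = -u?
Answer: -10789/47 ≈ -229.55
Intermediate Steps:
10789/r(47) = 10789/((-1*47)) = 10789/(-47) = 10789*(-1/47) = -10789/47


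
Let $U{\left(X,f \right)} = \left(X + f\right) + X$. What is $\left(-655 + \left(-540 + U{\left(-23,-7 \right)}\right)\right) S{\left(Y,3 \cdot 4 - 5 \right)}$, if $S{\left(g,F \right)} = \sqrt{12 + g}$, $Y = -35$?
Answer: $- 1248 i \sqrt{23} \approx - 5985.2 i$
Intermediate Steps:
$U{\left(X,f \right)} = f + 2 X$
$\left(-655 + \left(-540 + U{\left(-23,-7 \right)}\right)\right) S{\left(Y,3 \cdot 4 - 5 \right)} = \left(-655 + \left(-540 + \left(-7 + 2 \left(-23\right)\right)\right)\right) \sqrt{12 - 35} = \left(-655 - 593\right) \sqrt{-23} = \left(-655 - 593\right) i \sqrt{23} = - 1248 i \sqrt{23}$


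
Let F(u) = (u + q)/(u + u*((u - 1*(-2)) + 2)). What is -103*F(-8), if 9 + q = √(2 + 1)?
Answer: 1751/24 - 103*√3/24 ≈ 65.525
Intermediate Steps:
q = -9 + √3 (q = -9 + √(2 + 1) = -9 + √3 ≈ -7.2680)
F(u) = (-9 + u + √3)/(u + u*(4 + u)) (F(u) = (u + (-9 + √3))/(u + u*((u - 1*(-2)) + 2)) = (-9 + u + √3)/(u + u*((u + 2) + 2)) = (-9 + u + √3)/(u + u*((2 + u) + 2)) = (-9 + u + √3)/(u + u*(4 + u)))
-103*F(-8) = -103*(-9 - 8 + √3)/((-8)*(5 - 8)) = -(-103)*(-17 + √3)/(8*(-3)) = -(-103)*(-1)*(-17 + √3)/(8*3) = -103*(-17/24 + √3/24) = 1751/24 - 103*√3/24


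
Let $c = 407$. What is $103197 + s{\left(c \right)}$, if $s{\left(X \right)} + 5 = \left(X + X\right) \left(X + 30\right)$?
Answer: $458910$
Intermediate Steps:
$s{\left(X \right)} = -5 + 2 X \left(30 + X\right)$ ($s{\left(X \right)} = -5 + \left(X + X\right) \left(X + 30\right) = -5 + 2 X \left(30 + X\right)$)
$103197 + s{\left(c \right)} = 103197 + \left(-5 + 2 \cdot 407^{2} + 60 \cdot 407\right) = 103197 + \left(-5 + 2 \cdot 165649 + 24420\right) = 103197 + \left(-5 + 331298 + 24420\right) = 103197 + 355713 = 458910$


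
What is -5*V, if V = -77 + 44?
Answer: 165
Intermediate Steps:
V = -33
-5*V = -5*(-33) = 165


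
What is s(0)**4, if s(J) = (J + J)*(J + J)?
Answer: 0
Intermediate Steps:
s(J) = 4*J**2 (s(J) = (2*J)*(2*J) = 4*J**2)
s(0)**4 = (4*0**2)**4 = (4*0)**4 = 0**4 = 0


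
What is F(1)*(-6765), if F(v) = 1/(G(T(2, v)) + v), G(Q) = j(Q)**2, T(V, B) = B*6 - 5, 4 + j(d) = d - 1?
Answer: -6765/17 ≈ -397.94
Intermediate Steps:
j(d) = -5 + d (j(d) = -4 + (d - 1) = -4 + (-1 + d) = -5 + d)
T(V, B) = -5 + 6*B (T(V, B) = 6*B - 5 = -5 + 6*B)
G(Q) = (-5 + Q)**2
F(v) = 1/(v + (-10 + 6*v)**2) (F(v) = 1/((-5 + (-5 + 6*v))**2 + v) = 1/((-10 + 6*v)**2 + v) = 1/(v + (-10 + 6*v)**2))
F(1)*(-6765) = -6765/(1 + 4*(-5 + 3*1)**2) = -6765/(1 + 4*(-5 + 3)**2) = -6765/(1 + 4*(-2)**2) = -6765/(1 + 4*4) = -6765/(1 + 16) = -6765/17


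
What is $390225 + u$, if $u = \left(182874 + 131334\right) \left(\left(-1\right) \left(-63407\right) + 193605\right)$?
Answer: $80755616721$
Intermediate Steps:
$u = 80755226496$ ($u = 314208 \left(63407 + 193605\right) = 314208 \cdot 257012 = 80755226496$)
$390225 + u = 390225 + 80755226496 = 80755616721$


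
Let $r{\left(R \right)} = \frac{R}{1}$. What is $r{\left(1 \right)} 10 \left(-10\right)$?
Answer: $-100$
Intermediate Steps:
$r{\left(R \right)} = R$ ($r{\left(R \right)} = R 1 = R$)
$r{\left(1 \right)} 10 \left(-10\right) = 1 \cdot 10 \left(-10\right) = 10 \left(-10\right) = -100$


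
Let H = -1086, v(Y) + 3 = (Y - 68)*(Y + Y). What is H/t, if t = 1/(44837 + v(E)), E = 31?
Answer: -46198440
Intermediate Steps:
v(Y) = -3 + 2*Y*(-68 + Y) (v(Y) = -3 + (Y - 68)*(Y + Y) = -3 + (-68 + Y)*(2*Y) = -3 + 2*Y*(-68 + Y))
t = 1/42540 (t = 1/(44837 + (-3 - 136*31 + 2*31²)) = 1/(44837 + (-3 - 4216 + 2*961)) = 1/(44837 + (-3 - 4216 + 1922)) = 1/(44837 - 2297) = 1/42540 ≈ 2.3507e-5)
H/t = -1086/1/42540 = -1086*42540 = -46198440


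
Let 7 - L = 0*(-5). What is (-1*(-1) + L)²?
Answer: 64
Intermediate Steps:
L = 7 (L = 7 - 0*(-5) = 7 - 1*0 = 7 + 0 = 7)
(-1*(-1) + L)² = (-1*(-1) + 7)² = (1 + 7)² = 8² = 64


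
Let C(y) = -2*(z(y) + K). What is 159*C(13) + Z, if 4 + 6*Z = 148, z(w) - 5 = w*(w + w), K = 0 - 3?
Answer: -108096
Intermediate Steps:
K = -3
z(w) = 5 + 2*w² (z(w) = 5 + w*(w + w) = 5 + w*(2*w) = 5 + 2*w²)
C(y) = -4 - 4*y² (C(y) = -2*((5 + 2*y²) - 3) = -2*(2 + 2*y²) = -4 - 4*y²)
Z = 24 (Z = -⅔ + (⅙)*148 = -⅔ + 74/3 = 24)
159*C(13) + Z = 159*(-4 - 4*13²) + 24 = 159*(-4 - 4*169) + 24 = 159*(-4 - 676) + 24 = 159*(-680) + 24 = -108120 + 24 = -108096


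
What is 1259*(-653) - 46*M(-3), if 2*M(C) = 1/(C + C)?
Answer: -4932739/6 ≈ -8.2212e+5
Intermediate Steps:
M(C) = 1/(4*C) (M(C) = 1/(2*(C + C)) = 1/(2*((2*C))) = (1/(2*C))/2 = 1/(4*C))
1259*(-653) - 46*M(-3) = 1259*(-653) - 23/(2*(-3)) = -822127 - 23*(-1)/(2*3) = -822127 - 46*(-1/12) = -822127 + 23/6 = -4932739/6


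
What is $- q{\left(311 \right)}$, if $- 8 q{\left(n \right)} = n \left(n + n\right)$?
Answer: $\frac{96721}{4} \approx 24180.0$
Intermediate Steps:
$q{\left(n \right)} = - \frac{n^{2}}{4}$ ($q{\left(n \right)} = - \frac{n \left(n + n\right)}{8} = - \frac{n 2 n}{8} = - \frac{2 n^{2}}{8} = - \frac{n^{2}}{4}$)
$- q{\left(311 \right)} = - \frac{\left(-1\right) 311^{2}}{4} = - \frac{\left(-1\right) 96721}{4} = \left(-1\right) \left(- \frac{96721}{4}\right) = \frac{96721}{4}$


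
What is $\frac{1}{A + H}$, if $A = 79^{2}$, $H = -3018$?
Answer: $\frac{1}{3223} \approx 0.00031027$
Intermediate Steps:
$A = 6241$
$\frac{1}{A + H} = \frac{1}{6241 - 3018} = \frac{1}{3223}$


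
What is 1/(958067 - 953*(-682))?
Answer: 1/1608013 ≈ 6.2189e-7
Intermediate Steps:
1/(958067 - 953*(-682)) = 1/(958067 + 649946) = 1/1608013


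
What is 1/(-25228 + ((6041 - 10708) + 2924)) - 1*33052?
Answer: -891445493/26971 ≈ -33052.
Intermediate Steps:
1/(-25228 + ((6041 - 10708) + 2924)) - 1*33052 = 1/(-25228 + (-4667 + 2924)) - 33052 = 1/(-25228 - 1743) - 33052 = 1/(-26971) - 33052 = -1/26971 - 33052 = -891445493/26971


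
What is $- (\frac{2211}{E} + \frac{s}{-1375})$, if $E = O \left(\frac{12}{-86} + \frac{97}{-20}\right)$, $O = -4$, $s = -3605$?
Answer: $- \frac{133819186}{1180025} \approx -113.4$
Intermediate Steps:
$E = \frac{4291}{215}$ ($E = - 4 \left(\frac{12}{-86} + \frac{97}{-20}\right) = - 4 \left(12 \left(- \frac{1}{86}\right) + 97 \left(- \frac{1}{20}\right)\right) = - 4 \left(- \frac{6}{43} - \frac{97}{20}\right) = \left(-4\right) \left(- \frac{4291}{860}\right) = \frac{4291}{215} \approx 19.958$)
$- (\frac{2211}{E} + \frac{s}{-1375}) = - (\frac{2211}{\frac{4291}{215}} - \frac{3605}{-1375}) = - (2211 \cdot \frac{215}{4291} - - \frac{721}{275}) = - (\frac{475365}{4291} + \frac{721}{275}) = \left(-1\right) \frac{133819186}{1180025} = - \frac{133819186}{1180025}$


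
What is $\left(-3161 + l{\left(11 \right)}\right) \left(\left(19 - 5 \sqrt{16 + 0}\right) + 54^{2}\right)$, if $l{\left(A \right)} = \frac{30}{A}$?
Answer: $-9206365$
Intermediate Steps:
$\left(-3161 + l{\left(11 \right)}\right) \left(\left(19 - 5 \sqrt{16 + 0}\right) + 54^{2}\right) = \left(-3161 + \frac{30}{11}\right) \left(\left(19 - 5 \sqrt{16 + 0}\right) + 54^{2}\right) = \left(-3161 + 30 \cdot \frac{1}{11}\right) \left(\left(19 - 5 \sqrt{16}\right) + 2916\right) = \left(-3161 + \frac{30}{11}\right) \left(\left(19 - 20\right) + 2916\right) = - \frac{34741 \left(\left(19 - 20\right) + 2916\right)}{11} = - \frac{34741 \left(-1 + 2916\right)}{11} = \left(- \frac{34741}{11}\right) 2915 = -9206365$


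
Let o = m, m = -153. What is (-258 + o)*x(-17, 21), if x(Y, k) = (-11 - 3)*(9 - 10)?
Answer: -5754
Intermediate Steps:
x(Y, k) = 14 (x(Y, k) = -14*(-1) = 14)
o = -153
(-258 + o)*x(-17, 21) = (-258 - 153)*14 = -411*14 = -5754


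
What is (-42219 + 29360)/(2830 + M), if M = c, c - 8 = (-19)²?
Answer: -1837/457 ≈ -4.0197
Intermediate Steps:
c = 369 (c = 8 + (-19)² = 8 + 361 = 369)
M = 369
(-42219 + 29360)/(2830 + M) = (-42219 + 29360)/(2830 + 369) = -12859/3199 = -12859*1/3199 = -1837/457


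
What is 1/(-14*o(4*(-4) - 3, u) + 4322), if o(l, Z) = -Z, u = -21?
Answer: 1/4028 ≈ 0.00024826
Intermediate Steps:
1/(-14*o(4*(-4) - 3, u) + 4322) = 1/(-(-14)*(-21) + 4322) = 1/(-14*21 + 4322) = 1/(-294 + 4322) = 1/4028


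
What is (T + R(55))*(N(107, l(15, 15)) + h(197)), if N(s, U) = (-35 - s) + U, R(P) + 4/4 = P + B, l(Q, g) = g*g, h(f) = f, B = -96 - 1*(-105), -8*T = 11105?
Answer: -371035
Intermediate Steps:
T = -11105/8 (T = -⅛*11105 = -11105/8 ≈ -1388.1)
B = 9 (B = -96 + 105 = 9)
l(Q, g) = g²
R(P) = 8 + P (R(P) = -1 + (P + 9) = -1 + (9 + P) = 8 + P)
N(s, U) = -35 + U - s
(T + R(55))*(N(107, l(15, 15)) + h(197)) = (-11105/8 + (8 + 55))*((-35 + 15² - 1*107) + 197) = (-11105/8 + 63)*((-35 + 225 - 107) + 197) = -10601*(83 + 197)/8 = -10601/8*280 = -371035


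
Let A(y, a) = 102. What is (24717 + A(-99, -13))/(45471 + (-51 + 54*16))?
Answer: 8273/15428 ≈ 0.53623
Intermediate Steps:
(24717 + A(-99, -13))/(45471 + (-51 + 54*16)) = (24717 + 102)/(45471 + (-51 + 54*16)) = 24819/(45471 + (-51 + 864)) = 24819/(45471 + 813) = 24819/46284 = 24819*(1/46284) = 8273/15428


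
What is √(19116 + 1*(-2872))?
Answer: 2*√4061 ≈ 127.45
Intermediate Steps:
√(19116 + 1*(-2872)) = √(19116 - 2872) = √16244 = 2*√4061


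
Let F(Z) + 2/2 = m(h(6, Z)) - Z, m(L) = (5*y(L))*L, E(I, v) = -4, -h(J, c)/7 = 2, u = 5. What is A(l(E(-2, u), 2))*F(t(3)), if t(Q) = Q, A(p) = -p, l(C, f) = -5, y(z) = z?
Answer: 4880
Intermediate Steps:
h(J, c) = -14 (h(J, c) = -7*2 = -14)
m(L) = 5*L² (m(L) = (5*L)*L = 5*L²)
F(Z) = 979 - Z (F(Z) = -1 + (5*(-14)² - Z) = -1 + (5*196 - Z) = -1 + (980 - Z) = 979 - Z)
A(l(E(-2, u), 2))*F(t(3)) = (-1*(-5))*(979 - 1*3) = 5*(979 - 3) = 5*976 = 4880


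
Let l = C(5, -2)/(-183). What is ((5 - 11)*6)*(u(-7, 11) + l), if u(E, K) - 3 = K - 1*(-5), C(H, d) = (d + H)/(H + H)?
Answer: -208602/305 ≈ -683.94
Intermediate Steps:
C(H, d) = (H + d)/(2*H) (C(H, d) = (H + d)/((2*H)) = (H + d)*(1/(2*H)) = (H + d)/(2*H))
l = -1/610 (l = ((½)*(5 - 2)/5)/(-183) = ((½)*(⅕)*3)*(-1/183) = (3/10)*(-1/183) = -1/610 ≈ -0.0016393)
u(E, K) = 8 + K (u(E, K) = 3 + (K - 1*(-5)) = 3 + (K + 5) = 3 + (5 + K) = 8 + K)
((5 - 11)*6)*(u(-7, 11) + l) = ((5 - 11)*6)*((8 + 11) - 1/610) = (-6*6)*(19 - 1/610) = -36*11589/610 = -208602/305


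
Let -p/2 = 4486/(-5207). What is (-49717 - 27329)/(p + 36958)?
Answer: -200589261/96224639 ≈ -2.0846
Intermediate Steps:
p = 8972/5207 (p = -8972/(-5207) = -8972*(-1)/5207 = -2*(-4486/5207) = 8972/5207 ≈ 1.7231)
(-49717 - 27329)/(p + 36958) = (-49717 - 27329)/(8972/5207 + 36958) = -77046/192449278/5207 = -77046*5207/192449278 = -200589261/96224639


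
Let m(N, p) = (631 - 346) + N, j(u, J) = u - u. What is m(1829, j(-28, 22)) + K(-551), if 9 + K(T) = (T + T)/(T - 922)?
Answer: 3101767/1473 ≈ 2105.8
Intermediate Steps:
K(T) = -9 + 2*T/(-922 + T) (K(T) = -9 + (T + T)/(T - 922) = -9 + (2*T)/(-922 + T) = -9 + 2*T/(-922 + T))
j(u, J) = 0
m(N, p) = 285 + N
m(1829, j(-28, 22)) + K(-551) = (285 + 1829) + (8298 - 7*(-551))/(-922 - 551) = 2114 + (8298 + 3857)/(-1473) = 2114 - 1/1473*12155 = 2114 - 12155/1473 = 3101767/1473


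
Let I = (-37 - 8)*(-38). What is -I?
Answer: -1710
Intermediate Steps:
I = 1710 (I = -45*(-38) = 1710)
-I = -1*1710 = -1710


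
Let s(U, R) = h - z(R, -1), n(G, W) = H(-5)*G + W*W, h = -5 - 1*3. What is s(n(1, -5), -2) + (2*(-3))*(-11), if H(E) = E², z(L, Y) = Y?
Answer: 59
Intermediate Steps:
h = -8 (h = -5 - 3 = -8)
n(G, W) = W² + 25*G (n(G, W) = (-5)²*G + W*W = 25*G + W² = W² + 25*G)
s(U, R) = -7 (s(U, R) = -8 - 1*(-1) = -8 + 1 = -7)
s(n(1, -5), -2) + (2*(-3))*(-11) = -7 + (2*(-3))*(-11) = -7 - 6*(-11) = -7 + 66 = 59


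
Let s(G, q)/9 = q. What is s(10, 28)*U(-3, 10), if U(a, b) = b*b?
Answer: 25200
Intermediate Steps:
U(a, b) = b**2
s(G, q) = 9*q
s(10, 28)*U(-3, 10) = (9*28)*10**2 = 252*100 = 25200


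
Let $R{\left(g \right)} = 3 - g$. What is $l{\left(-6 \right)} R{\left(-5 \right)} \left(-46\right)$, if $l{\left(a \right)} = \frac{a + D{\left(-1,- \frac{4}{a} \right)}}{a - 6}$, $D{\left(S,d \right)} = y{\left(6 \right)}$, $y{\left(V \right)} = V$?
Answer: $0$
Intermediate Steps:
$D{\left(S,d \right)} = 6$
$l{\left(a \right)} = \frac{6 + a}{-6 + a}$ ($l{\left(a \right)} = \frac{a + 6}{a - 6} = \frac{6 + a}{-6 + a}$)
$l{\left(-6 \right)} R{\left(-5 \right)} \left(-46\right) = \frac{6 - 6}{-6 - 6} \left(3 - -5\right) \left(-46\right) = \frac{1}{-12} \cdot 0 \left(3 + 5\right) \left(-46\right) = \left(- \frac{1}{12}\right) 0 \cdot 8 \left(-46\right) = 0 \cdot 8 \left(-46\right) = 0 \left(-46\right) = 0$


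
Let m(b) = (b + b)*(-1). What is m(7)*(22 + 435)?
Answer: -6398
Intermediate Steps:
m(b) = -2*b (m(b) = (2*b)*(-1) = -2*b)
m(7)*(22 + 435) = (-2*7)*(22 + 435) = -14*457 = -6398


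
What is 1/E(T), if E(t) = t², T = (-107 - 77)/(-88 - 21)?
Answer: 11881/33856 ≈ 0.35093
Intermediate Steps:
T = 184/109 (T = -184/(-109) = -184*(-1/109) = 184/109 ≈ 1.6881)
1/E(T) = 1/((184/109)²) = 1/(33856/11881) = 11881/33856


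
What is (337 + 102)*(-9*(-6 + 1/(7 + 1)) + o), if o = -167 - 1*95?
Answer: -734447/8 ≈ -91806.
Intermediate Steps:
o = -262 (o = -167 - 95 = -262)
(337 + 102)*(-9*(-6 + 1/(7 + 1)) + o) = (337 + 102)*(-9*(-6 + 1/(7 + 1)) - 262) = 439*(-9*(-6 + 1/8) - 262) = 439*(-9*(-47/8) - 262) = 439*(423/8 - 262) = 439*(-1673/8) = -734447/8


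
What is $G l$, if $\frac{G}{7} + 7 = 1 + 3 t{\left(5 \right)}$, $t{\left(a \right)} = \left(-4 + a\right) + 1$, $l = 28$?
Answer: $0$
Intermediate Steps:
$t{\left(a \right)} = -3 + a$
$G = 0$ ($G = -49 + 7 \left(1 + 3 \left(-3 + 5\right)\right) = -49 + 7 \left(1 + 3 \cdot 2\right) = -49 + 7 \left(1 + 6\right) = -49 + 7 \cdot 7 = -49 + 49 = 0$)
$G l = 0 \cdot 28 = 0$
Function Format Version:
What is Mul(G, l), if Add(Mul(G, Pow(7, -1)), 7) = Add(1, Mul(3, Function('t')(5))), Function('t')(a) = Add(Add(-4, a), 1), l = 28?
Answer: 0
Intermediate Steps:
Function('t')(a) = Add(-3, a)
G = 0 (G = Add(-49, Mul(7, Add(1, Mul(3, Add(-3, 5))))) = Add(-49, Mul(7, Add(1, Mul(3, 2)))) = Add(-49, Mul(7, Add(1, 6))) = Add(-49, Mul(7, 7)) = Add(-49, 49) = 0)
Mul(G, l) = Mul(0, 28) = 0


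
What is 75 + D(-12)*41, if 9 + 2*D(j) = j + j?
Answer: -1203/2 ≈ -601.50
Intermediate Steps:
D(j) = -9/2 + j (D(j) = -9/2 + (j + j)/2 = -9/2 + (2*j)/2 = -9/2 + j)
75 + D(-12)*41 = 75 + (-9/2 - 12)*41 = 75 - 33/2*41 = 75 - 1353/2 = -1203/2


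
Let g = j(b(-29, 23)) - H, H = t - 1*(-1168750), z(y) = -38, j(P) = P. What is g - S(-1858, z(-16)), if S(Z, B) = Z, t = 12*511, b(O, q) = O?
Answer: -1173053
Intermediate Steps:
t = 6132
H = 1174882 (H = 6132 - 1*(-1168750) = 6132 + 1168750 = 1174882)
g = -1174911 (g = -29 - 1*1174882 = -29 - 1174882 = -1174911)
g - S(-1858, z(-16)) = -1174911 - 1*(-1858) = -1174911 + 1858 = -1173053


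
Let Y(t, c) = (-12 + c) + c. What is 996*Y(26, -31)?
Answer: -73704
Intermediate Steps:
Y(t, c) = -12 + 2*c
996*Y(26, -31) = 996*(-12 + 2*(-31)) = 996*(-12 - 62) = 996*(-74) = -73704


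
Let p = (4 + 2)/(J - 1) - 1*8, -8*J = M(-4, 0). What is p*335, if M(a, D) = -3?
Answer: -5896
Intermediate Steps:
J = 3/8 (J = -⅛*(-3) = 3/8 ≈ 0.37500)
p = -88/5 (p = (4 + 2)/(3/8 - 1) - 1*8 = 6/(-5/8) - 8 = 6*(-8/5) - 8 = -48/5 - 8 = -88/5 ≈ -17.600)
p*335 = -88/5*335 = -5896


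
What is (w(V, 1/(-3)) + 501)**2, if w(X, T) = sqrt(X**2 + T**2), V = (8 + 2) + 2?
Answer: (1503 + sqrt(1297))**2/9 ≈ 2.6317e+5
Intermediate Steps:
V = 12 (V = 10 + 2 = 12)
w(X, T) = sqrt(T**2 + X**2)
(w(V, 1/(-3)) + 501)**2 = (sqrt((1/(-3))**2 + 12**2) + 501)**2 = (sqrt((-1/3)**2 + 144) + 501)**2 = (sqrt(1/9 + 144) + 501)**2 = (sqrt(1297/9) + 501)**2 = (sqrt(1297)/3 + 501)**2 = (501 + sqrt(1297)/3)**2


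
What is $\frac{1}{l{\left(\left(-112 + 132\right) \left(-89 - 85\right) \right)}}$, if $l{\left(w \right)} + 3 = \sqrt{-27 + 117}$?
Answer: $\frac{1}{27} + \frac{\sqrt{10}}{27} \approx 0.15416$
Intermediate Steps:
$l{\left(w \right)} = -3 + 3 \sqrt{10}$ ($l{\left(w \right)} = -3 + \sqrt{-27 + 117} = -3 + \sqrt{90} = -3 + 3 \sqrt{10}$)
$\frac{1}{l{\left(\left(-112 + 132\right) \left(-89 - 85\right) \right)}} = \frac{1}{-3 + 3 \sqrt{10}}$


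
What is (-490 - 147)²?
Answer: 405769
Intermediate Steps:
(-490 - 147)² = (-637)² = 405769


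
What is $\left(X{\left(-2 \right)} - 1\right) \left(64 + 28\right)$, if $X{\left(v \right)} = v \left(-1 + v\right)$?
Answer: $460$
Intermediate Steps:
$\left(X{\left(-2 \right)} - 1\right) \left(64 + 28\right) = \left(- 2 \left(-1 - 2\right) - 1\right) \left(64 + 28\right) = \left(\left(-2\right) \left(-3\right) - 1\right) 92 = \left(6 - 1\right) 92 = 5 \cdot 92 = 460$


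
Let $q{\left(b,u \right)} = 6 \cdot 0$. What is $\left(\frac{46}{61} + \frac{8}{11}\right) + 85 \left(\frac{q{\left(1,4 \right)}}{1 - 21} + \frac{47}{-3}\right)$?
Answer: $- \frac{2677663}{2013} \approx -1330.2$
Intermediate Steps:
$q{\left(b,u \right)} = 0$
$\left(\frac{46}{61} + \frac{8}{11}\right) + 85 \left(\frac{q{\left(1,4 \right)}}{1 - 21} + \frac{47}{-3}\right) = \left(\frac{46}{61} + \frac{8}{11}\right) + 85 \left(\frac{0}{1 - 21} + \frac{47}{-3}\right) = \left(46 \cdot \frac{1}{61} + 8 \cdot \frac{1}{11}\right) + 85 \left(\frac{0}{-20} + 47 \left(- \frac{1}{3}\right)\right) = \left(\frac{46}{61} + \frac{8}{11}\right) + 85 \left(0 \left(- \frac{1}{20}\right) - \frac{47}{3}\right) = \frac{994}{671} + 85 \left(0 - \frac{47}{3}\right) = \frac{994}{671} + 85 \left(- \frac{47}{3}\right) = \frac{994}{671} - \frac{3995}{3} = - \frac{2677663}{2013}$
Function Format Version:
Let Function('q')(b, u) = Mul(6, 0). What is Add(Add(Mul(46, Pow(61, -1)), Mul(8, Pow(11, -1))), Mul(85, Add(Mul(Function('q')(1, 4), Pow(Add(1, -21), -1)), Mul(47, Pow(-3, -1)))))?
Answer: Rational(-2677663, 2013) ≈ -1330.2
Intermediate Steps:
Function('q')(b, u) = 0
Add(Add(Mul(46, Pow(61, -1)), Mul(8, Pow(11, -1))), Mul(85, Add(Mul(Function('q')(1, 4), Pow(Add(1, -21), -1)), Mul(47, Pow(-3, -1))))) = Add(Add(Mul(46, Pow(61, -1)), Mul(8, Pow(11, -1))), Mul(85, Add(Mul(0, Pow(Add(1, -21), -1)), Mul(47, Pow(-3, -1))))) = Add(Add(Mul(46, Rational(1, 61)), Mul(8, Rational(1, 11))), Mul(85, Add(Mul(0, Pow(-20, -1)), Mul(47, Rational(-1, 3))))) = Add(Add(Rational(46, 61), Rational(8, 11)), Mul(85, Add(Mul(0, Rational(-1, 20)), Rational(-47, 3)))) = Add(Rational(994, 671), Mul(85, Add(0, Rational(-47, 3)))) = Add(Rational(994, 671), Mul(85, Rational(-47, 3))) = Add(Rational(994, 671), Rational(-3995, 3)) = Rational(-2677663, 2013)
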